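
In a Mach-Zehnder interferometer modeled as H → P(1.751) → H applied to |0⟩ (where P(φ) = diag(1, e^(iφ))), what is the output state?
(0.4104 + 0.4919i)|0⟩ + (0.5896 - 0.4919i)|1⟩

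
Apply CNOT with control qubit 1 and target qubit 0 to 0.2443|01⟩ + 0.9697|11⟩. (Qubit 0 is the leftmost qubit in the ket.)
0.9697|01⟩ + 0.2443|11⟩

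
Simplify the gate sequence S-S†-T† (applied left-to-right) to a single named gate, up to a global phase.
T†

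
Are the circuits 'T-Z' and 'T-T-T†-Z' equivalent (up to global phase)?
Yes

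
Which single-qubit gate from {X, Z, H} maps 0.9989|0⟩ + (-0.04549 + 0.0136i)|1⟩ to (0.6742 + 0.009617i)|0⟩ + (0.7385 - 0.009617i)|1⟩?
H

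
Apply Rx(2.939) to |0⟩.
0.1011|0⟩ - 0.9949i|1⟩

Rx(2.939) = [[cos(θ/2), −i·sin(θ/2)], [−i·sin(θ/2), cos(θ/2)]]; θ = 2.939, cos(θ/2) ≈ 0.101123, sin(θ/2) ≈ 0.994874.
With a = amp(|0⟩) = 1 and b = amp(|1⟩) = 0:
new amp(|0⟩) = (0.101123)·a + (-0.994874i)·b = 0.1011
new amp(|1⟩) = (-0.994874i)·a + (0.101123)·b = -0.9949i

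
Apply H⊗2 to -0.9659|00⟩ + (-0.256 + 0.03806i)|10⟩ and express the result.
(-0.611 + 0.01903i)|00⟩ + (-0.611 + 0.01903i)|01⟩ + (-0.355 - 0.01903i)|10⟩ + (-0.355 - 0.01903i)|11⟩

H⊗2 gives amp(|y⟩) = (1/2) Σ_x (−1)^(x·y) amp(|x⟩), where x·y is the number of positions in which both x and y have a 1.
|00⟩: (-0.9659 + (-0.256 + 0.03806i))/2 = (-0.611 + 0.01903i)
|01⟩: (-0.9659 + (-0.256 + 0.03806i))/2 = (-0.611 + 0.01903i)
|10⟩: (-0.9659 - (-0.256 + 0.03806i))/2 = (-0.355 - 0.01903i)
|11⟩: (-0.9659 - (-0.256 + 0.03806i))/2 = (-0.355 - 0.01903i)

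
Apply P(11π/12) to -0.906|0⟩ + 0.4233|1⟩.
-0.906|0⟩ + (-0.4089 + 0.1096i)|1⟩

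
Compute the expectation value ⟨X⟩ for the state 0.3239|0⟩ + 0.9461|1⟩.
0.6129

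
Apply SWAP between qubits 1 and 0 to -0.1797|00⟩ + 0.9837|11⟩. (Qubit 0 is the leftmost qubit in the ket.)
-0.1797|00⟩ + 0.9837|11⟩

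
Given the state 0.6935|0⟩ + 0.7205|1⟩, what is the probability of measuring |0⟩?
0.4809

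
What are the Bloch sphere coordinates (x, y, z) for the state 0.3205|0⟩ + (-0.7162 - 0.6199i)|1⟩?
(-0.4591, -0.3974, -0.7945)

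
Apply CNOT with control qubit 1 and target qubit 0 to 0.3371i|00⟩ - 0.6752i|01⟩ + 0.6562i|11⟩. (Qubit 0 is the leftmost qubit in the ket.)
0.3371i|00⟩ + 0.6562i|01⟩ - 0.6752i|11⟩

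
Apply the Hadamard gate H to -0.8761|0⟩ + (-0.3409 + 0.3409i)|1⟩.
(-0.8605 + 0.2411i)|0⟩ + (-0.3784 - 0.2411i)|1⟩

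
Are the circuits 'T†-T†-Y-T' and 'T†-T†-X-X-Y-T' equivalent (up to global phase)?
Yes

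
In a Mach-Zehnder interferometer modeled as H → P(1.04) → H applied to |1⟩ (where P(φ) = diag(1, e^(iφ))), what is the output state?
(0.2469 - 0.4312i)|0⟩ + (0.7531 + 0.4312i)|1⟩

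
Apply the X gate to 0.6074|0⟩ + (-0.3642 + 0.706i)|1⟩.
(-0.3642 + 0.706i)|0⟩ + 0.6074|1⟩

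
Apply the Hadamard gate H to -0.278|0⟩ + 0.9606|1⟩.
0.4827|0⟩ - 0.8758|1⟩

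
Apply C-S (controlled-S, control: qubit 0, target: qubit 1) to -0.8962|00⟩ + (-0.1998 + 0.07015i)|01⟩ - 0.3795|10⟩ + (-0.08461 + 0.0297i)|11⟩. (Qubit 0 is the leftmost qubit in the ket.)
-0.8962|00⟩ + (-0.1998 + 0.07015i)|01⟩ - 0.3795|10⟩ + (-0.0297 - 0.08461i)|11⟩

C-S leaves the control-|0⟩ kets |00⟩, |01⟩ unchanged and applies S to qubit 1 on the control-|1⟩ pair (|10⟩, |11⟩).
S = [[1, 0], [0, i]].
With a = amp(|10⟩) = -0.3795 and b = amp(|11⟩) = (-0.08461 + 0.0297i):
new amp(|10⟩) = (1)·a = -0.3795
new amp(|11⟩) = (i)·b = (-0.0297 - 0.08461i)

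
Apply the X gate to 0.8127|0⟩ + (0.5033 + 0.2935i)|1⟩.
(0.5033 + 0.2935i)|0⟩ + 0.8127|1⟩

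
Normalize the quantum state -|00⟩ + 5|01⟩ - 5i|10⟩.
-0.14|00⟩ + 0.7001|01⟩ - 0.7001i|10⟩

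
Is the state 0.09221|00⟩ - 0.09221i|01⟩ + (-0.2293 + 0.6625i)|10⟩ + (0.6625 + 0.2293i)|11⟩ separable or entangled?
Separable

Writing the state as a|00⟩ + b|01⟩ + c|10⟩ + d|11⟩, it is a product state iff ad − bc = 0.
Here (a, b, c, d) = (0.09221, -0.09221i, (-0.2293 + 0.6625i), (0.6625 + 0.2293i)): ad − bc = (0.09221)(0.6625 + 0.2293i) − (-0.09221i)(-0.2293 + 0.6625i) = 0, so the state is separable.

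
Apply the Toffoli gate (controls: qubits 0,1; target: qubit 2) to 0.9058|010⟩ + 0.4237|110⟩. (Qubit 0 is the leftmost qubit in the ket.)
0.9058|010⟩ + 0.4237|111⟩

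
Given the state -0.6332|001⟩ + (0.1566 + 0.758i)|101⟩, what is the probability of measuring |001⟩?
0.4009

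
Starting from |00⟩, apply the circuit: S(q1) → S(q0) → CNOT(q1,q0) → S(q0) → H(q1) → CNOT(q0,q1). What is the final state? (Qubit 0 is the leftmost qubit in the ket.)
1/√2|00⟩ + 1/√2|01⟩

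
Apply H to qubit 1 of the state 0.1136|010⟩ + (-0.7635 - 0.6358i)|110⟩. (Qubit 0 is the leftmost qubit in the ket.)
0.08033|000⟩ - 0.08033|010⟩ + (-0.5399 - 0.4496i)|100⟩ + (0.5399 + 0.4496i)|110⟩

H on qubit 1 mixes each pair of kets that differ only in qubit 1: amplitudes (a, b) of (|…0…⟩, |…1…⟩) become ((a + b)/√2, (a − b)/√2). Kets absent from the input have amplitude 0.
(|000⟩, |010⟩): (a, b) = (0, 0.1136) → (0.08033, -0.08033)
(|100⟩, |110⟩): (a, b) = (0, (-0.7635 - 0.6358i)) → ((-0.5399 - 0.4496i), (0.5399 + 0.4496i))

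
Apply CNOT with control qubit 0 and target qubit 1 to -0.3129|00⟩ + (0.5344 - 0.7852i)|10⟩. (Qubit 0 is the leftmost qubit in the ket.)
-0.3129|00⟩ + (0.5344 - 0.7852i)|11⟩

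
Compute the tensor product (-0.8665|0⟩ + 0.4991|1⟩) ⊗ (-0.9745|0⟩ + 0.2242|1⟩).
0.8444|00⟩ - 0.1943|01⟩ - 0.4864|10⟩ + 0.1119|11⟩

amp(|b₁b₂…⟩) = product of the factor amplitudes for bits b₁, b₂, …; only kets whose every factor amplitude is nonzero survive.
|00⟩: (-0.8665)(-0.9745) = 0.8444
|01⟩: (-0.8665)(0.2242) = -0.1943
|10⟩: (0.4991)(-0.9745) = -0.4864
|11⟩: (0.4991)(0.2242) = 0.1119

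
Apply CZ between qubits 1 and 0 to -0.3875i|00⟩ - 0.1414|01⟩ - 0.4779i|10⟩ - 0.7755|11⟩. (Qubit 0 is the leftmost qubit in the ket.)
-0.3875i|00⟩ - 0.1414|01⟩ - 0.4779i|10⟩ + 0.7755|11⟩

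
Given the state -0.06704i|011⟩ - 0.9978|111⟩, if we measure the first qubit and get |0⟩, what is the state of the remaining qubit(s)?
-i|11⟩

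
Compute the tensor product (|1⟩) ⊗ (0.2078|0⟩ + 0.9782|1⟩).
0.2078|10⟩ + 0.9782|11⟩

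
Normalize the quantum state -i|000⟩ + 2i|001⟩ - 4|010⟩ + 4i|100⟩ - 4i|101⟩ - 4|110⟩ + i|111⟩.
-0.1195i|000⟩ + 0.239i|001⟩ - 0.4781|010⟩ + 0.4781i|100⟩ - 0.4781i|101⟩ - 0.4781|110⟩ + 0.1195i|111⟩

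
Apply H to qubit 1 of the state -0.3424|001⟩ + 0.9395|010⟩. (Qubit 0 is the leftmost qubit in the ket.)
0.6643|000⟩ - 0.2421|001⟩ - 0.6643|010⟩ - 0.2421|011⟩

H on qubit 1 mixes each pair of kets that differ only in qubit 1: amplitudes (a, b) of (|…0…⟩, |…1…⟩) become ((a + b)/√2, (a − b)/√2). Kets absent from the input have amplitude 0.
(|000⟩, |010⟩): (a, b) = (0, 0.9395) → (0.6643, -0.6643)
(|001⟩, |011⟩): (a, b) = (-0.3424, 0) → (-0.2421, -0.2421)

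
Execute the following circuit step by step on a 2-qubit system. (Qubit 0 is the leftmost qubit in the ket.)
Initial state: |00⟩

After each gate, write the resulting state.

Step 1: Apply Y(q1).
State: i|01⟩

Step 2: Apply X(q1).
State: i|00⟩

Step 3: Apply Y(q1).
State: -|01⟩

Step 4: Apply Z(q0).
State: -|01⟩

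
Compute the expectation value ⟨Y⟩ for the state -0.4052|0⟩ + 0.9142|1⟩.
0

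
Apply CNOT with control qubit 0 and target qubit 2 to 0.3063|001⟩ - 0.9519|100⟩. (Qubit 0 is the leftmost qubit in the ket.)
0.3063|001⟩ - 0.9519|101⟩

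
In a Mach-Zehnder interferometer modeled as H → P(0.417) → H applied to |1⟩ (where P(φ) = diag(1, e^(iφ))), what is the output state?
(0.04285 - 0.2025i)|0⟩ + (0.9572 + 0.2025i)|1⟩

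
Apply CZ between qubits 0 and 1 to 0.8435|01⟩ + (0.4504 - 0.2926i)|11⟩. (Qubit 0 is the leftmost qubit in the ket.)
0.8435|01⟩ + (-0.4504 + 0.2926i)|11⟩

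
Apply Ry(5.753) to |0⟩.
-0.9651|0⟩ + 0.262|1⟩

Ry(5.753) = [[cos(θ/2), −sin(θ/2)], [sin(θ/2), cos(θ/2)]]; θ = 5.753, cos(θ/2) ≈ -0.965068, sin(θ/2) ≈ 0.261999.
With a = amp(|0⟩) = 1 and b = amp(|1⟩) = 0:
new amp(|0⟩) = (-0.965068)·a + (-0.261999)·b = -0.9651
new amp(|1⟩) = (0.261999)·a + (-0.965068)·b = 0.262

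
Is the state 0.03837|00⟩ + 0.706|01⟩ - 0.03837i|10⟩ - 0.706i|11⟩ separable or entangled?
Separable

Writing the state as a|00⟩ + b|01⟩ + c|10⟩ + d|11⟩, it is a product state iff ad − bc = 0.
Here (a, b, c, d) = (0.03837, 0.706, -0.03837i, -0.706i): ad − bc = (0.03837)(-0.706i) − (0.706)(-0.03837i) = 0, so the state is separable.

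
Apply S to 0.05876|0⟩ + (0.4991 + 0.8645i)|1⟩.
0.05876|0⟩ + (-0.8645 + 0.4991i)|1⟩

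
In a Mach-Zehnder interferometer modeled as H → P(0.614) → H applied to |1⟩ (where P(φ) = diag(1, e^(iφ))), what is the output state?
(0.09133 - 0.2881i)|0⟩ + (0.9087 + 0.2881i)|1⟩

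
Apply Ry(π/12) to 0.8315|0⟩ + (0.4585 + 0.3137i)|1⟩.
(0.7645 - 0.04095i)|0⟩ + (0.5631 + 0.311i)|1⟩

Ry(π/12) = [[cos(θ/2), −sin(θ/2)], [sin(θ/2), cos(θ/2)]]; θ = π/12, cos(θ/2) ≈ 0.991445, sin(θ/2) ≈ 0.130526.
With a = amp(|0⟩) = 0.8315 and b = amp(|1⟩) = (0.4585 + 0.3137i):
new amp(|0⟩) = (0.991445)·a + (-0.130526)·b = (0.7645 - 0.04095i)
new amp(|1⟩) = (0.130526)·a + (0.991445)·b = (0.5631 + 0.311i)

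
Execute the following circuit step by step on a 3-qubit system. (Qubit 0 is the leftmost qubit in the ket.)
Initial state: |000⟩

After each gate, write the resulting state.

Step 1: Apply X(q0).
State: |100⟩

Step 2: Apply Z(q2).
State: |100⟩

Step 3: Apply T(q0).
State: (1/√2 + (1/√2)i)|100⟩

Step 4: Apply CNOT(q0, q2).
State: (1/√2 + (1/√2)i)|101⟩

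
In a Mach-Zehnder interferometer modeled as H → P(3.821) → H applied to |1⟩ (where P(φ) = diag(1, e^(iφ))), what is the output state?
(0.889 + 0.3142i)|0⟩ + (0.111 - 0.3142i)|1⟩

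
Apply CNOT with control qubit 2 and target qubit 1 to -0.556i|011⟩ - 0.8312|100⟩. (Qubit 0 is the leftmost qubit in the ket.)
-0.556i|001⟩ - 0.8312|100⟩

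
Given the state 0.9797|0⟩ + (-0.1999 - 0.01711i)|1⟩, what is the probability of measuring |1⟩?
0.04025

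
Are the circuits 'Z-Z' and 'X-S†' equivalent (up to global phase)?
No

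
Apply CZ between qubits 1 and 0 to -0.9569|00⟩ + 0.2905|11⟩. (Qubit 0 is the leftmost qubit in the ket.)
-0.9569|00⟩ - 0.2905|11⟩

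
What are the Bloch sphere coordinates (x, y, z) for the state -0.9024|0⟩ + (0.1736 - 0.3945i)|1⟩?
(-0.3133, 0.712, 0.6286)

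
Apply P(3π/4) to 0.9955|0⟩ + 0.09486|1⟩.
0.9955|0⟩ + (-0.06708 + 0.06708i)|1⟩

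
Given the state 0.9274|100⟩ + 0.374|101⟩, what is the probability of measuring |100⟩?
0.8601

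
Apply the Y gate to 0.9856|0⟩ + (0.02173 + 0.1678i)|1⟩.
(0.1678 - 0.02173i)|0⟩ + 0.9856i|1⟩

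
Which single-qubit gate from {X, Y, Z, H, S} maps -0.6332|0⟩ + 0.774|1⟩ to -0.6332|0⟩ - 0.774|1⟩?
Z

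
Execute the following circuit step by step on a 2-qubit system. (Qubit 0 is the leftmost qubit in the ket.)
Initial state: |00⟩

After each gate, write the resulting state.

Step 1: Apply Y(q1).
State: i|01⟩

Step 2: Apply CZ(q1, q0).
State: i|01⟩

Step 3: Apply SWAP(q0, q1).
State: i|10⟩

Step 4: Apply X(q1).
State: i|11⟩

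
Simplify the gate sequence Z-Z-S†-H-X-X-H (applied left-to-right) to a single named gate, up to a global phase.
S†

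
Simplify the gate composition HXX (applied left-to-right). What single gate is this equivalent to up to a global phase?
H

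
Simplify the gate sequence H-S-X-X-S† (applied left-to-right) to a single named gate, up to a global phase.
H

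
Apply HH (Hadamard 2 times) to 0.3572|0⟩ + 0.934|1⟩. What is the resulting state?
0.3572|0⟩ + 0.934|1⟩

H² = I, so an even number of Hadamards cancels: H^2 = I and the state is unchanged.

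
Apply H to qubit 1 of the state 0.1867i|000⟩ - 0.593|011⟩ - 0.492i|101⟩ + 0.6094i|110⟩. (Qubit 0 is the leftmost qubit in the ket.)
0.132i|000⟩ - 0.4193|001⟩ + 0.132i|010⟩ + 0.4193|011⟩ + 0.4309i|100⟩ - 0.3479i|101⟩ - 0.4309i|110⟩ - 0.3479i|111⟩

H on qubit 1 mixes each pair of kets that differ only in qubit 1: amplitudes (a, b) of (|…0…⟩, |…1…⟩) become ((a + b)/√2, (a − b)/√2). Kets absent from the input have amplitude 0.
(|000⟩, |010⟩): (a, b) = (0.1867i, 0) → (0.132i, 0.132i)
(|001⟩, |011⟩): (a, b) = (0, -0.593) → (-0.4193, 0.4193)
(|100⟩, |110⟩): (a, b) = (0, 0.6094i) → (0.4309i, -0.4309i)
(|101⟩, |111⟩): (a, b) = (-0.492i, 0) → (-0.3479i, -0.3479i)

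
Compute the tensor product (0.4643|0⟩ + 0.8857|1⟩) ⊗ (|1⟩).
0.4643|01⟩ + 0.8857|11⟩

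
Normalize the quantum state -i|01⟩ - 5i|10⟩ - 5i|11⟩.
-0.14i|01⟩ - 0.7001i|10⟩ - 0.7001i|11⟩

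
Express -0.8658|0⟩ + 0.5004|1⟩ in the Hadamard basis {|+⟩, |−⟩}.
-0.2584|+⟩ - 0.966|−⟩

With |ψ⟩ = α|0⟩ + β|1⟩, the Hadamard-basis coefficients are ⟨+|ψ⟩ = (α + β)/√2 and ⟨−|ψ⟩ = (α − β)/√2.
Here α = -0.8658, β = 0.5004: (α + β)/√2 = -0.2584, (α − β)/√2 = -0.966.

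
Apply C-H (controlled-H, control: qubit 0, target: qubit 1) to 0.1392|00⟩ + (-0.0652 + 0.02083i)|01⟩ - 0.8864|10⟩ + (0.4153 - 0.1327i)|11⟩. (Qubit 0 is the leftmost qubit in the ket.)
0.1392|00⟩ + (-0.0652 + 0.02083i)|01⟩ + (-0.3331 - 0.09383i)|10⟩ + (-0.9204 + 0.09383i)|11⟩

C-H leaves the control-|0⟩ kets |00⟩, |01⟩ unchanged and applies H to qubit 1 on the control-|1⟩ pair (|10⟩, |11⟩).
H = [[1/√2, 1/√2], [1/√2, -1/√2]].
With a = amp(|10⟩) = -0.8864 and b = amp(|11⟩) = (0.4153 - 0.1327i):
new amp(|10⟩) = (1/√2)·a + (1/√2)·b = (-0.3331 - 0.09383i)
new amp(|11⟩) = (1/√2)·a + (-1/√2)·b = (-0.9204 + 0.09383i)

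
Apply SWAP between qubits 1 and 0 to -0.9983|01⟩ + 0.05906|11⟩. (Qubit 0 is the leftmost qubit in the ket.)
-0.9983|10⟩ + 0.05906|11⟩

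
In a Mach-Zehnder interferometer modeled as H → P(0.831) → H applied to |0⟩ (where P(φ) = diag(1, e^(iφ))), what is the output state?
(0.8371 + 0.3693i)|0⟩ + (0.1629 - 0.3693i)|1⟩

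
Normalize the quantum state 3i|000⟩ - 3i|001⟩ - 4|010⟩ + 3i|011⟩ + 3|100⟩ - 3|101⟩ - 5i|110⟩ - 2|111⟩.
0.3162i|000⟩ - 0.3162i|001⟩ - 0.4216|010⟩ + 0.3162i|011⟩ + 0.3162|100⟩ - 0.3162|101⟩ - 0.527i|110⟩ - 0.2108|111⟩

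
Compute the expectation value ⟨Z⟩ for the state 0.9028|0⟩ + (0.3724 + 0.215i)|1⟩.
0.6301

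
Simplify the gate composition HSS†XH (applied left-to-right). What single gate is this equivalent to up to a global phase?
Z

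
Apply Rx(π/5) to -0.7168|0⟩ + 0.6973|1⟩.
(-0.6817 - 0.2155i)|0⟩ + (0.6632 + 0.2215i)|1⟩

Rx(π/5) = [[cos(θ/2), −i·sin(θ/2)], [−i·sin(θ/2), cos(θ/2)]]; θ = π/5, cos(θ/2) ≈ 0.951057, sin(θ/2) ≈ 0.309017.
With a = amp(|0⟩) = -0.7168 and b = amp(|1⟩) = 0.6973:
new amp(|0⟩) = (0.951057)·a + (-0.309017i)·b = (-0.6817 - 0.2155i)
new amp(|1⟩) = (-0.309017i)·a + (0.951057)·b = (0.6632 + 0.2215i)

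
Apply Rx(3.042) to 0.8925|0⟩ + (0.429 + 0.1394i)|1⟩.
(0.1837 - 0.4285i)|0⟩ + (0.02135 - 0.8845i)|1⟩

Rx(3.042) = [[cos(θ/2), −i·sin(θ/2)], [−i·sin(θ/2), cos(θ/2)]]; θ = 3.042, cos(θ/2) ≈ 0.0497757, sin(θ/2) ≈ 0.99876.
With a = amp(|0⟩) = 0.8925 and b = amp(|1⟩) = (0.429 + 0.1394i):
new amp(|0⟩) = (0.0497757)·a + (-0.99876i)·b = (0.1837 - 0.4285i)
new amp(|1⟩) = (-0.99876i)·a + (0.0497757)·b = (0.02135 - 0.8845i)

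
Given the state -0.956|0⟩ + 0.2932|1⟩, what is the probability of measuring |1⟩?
0.08597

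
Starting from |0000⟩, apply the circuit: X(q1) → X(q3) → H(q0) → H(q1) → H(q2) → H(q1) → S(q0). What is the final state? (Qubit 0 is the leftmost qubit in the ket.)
1/2|0101⟩ + 1/2|0111⟩ + (1/2)i|1101⟩ + (1/2)i|1111⟩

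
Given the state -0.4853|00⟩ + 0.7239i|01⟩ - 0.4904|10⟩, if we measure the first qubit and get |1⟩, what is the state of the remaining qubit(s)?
-|0⟩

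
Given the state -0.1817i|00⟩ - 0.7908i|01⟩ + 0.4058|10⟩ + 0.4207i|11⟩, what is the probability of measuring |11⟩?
0.177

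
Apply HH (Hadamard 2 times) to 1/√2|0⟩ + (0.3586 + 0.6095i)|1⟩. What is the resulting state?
1/√2|0⟩ + (0.3586 + 0.6095i)|1⟩

H² = I, so an even number of Hadamards cancels: H^2 = I and the state is unchanged.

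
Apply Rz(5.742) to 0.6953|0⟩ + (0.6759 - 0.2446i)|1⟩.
(-0.67 - 0.1859i)|0⟩ + (-0.5859 + 0.4164i)|1⟩

Rz(5.742) = [[e^(−iθ/2), 0], [0, e^(iθ/2)]] with e^(±iθ/2) = cos(θ/2) ± i·sin(θ/2); θ = 5.742, cos(θ/2) ≈ -0.963613, sin(θ/2) ≈ 0.267303.
With a = amp(|0⟩) = 0.6953 and b = amp(|1⟩) = (0.6759 - 0.2446i):
new amp(|0⟩) = (-0.963613 - 0.267303i)·a = (-0.67 - 0.1859i)
new amp(|1⟩) = (-0.963613 + 0.267303i)·b = (-0.5859 + 0.4164i)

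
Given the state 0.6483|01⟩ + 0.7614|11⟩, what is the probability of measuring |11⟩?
0.5797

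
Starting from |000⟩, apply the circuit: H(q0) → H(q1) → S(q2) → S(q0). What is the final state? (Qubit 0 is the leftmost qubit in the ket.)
1/2|000⟩ + 1/2|010⟩ + (1/2)i|100⟩ + (1/2)i|110⟩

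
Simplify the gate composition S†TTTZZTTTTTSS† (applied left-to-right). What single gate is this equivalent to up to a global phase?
S†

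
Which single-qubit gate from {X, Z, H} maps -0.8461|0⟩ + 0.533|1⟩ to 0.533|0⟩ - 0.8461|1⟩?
X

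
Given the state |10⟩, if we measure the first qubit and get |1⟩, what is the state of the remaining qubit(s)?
|0⟩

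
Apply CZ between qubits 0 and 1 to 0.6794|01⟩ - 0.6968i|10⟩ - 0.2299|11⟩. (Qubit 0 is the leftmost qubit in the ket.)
0.6794|01⟩ - 0.6968i|10⟩ + 0.2299|11⟩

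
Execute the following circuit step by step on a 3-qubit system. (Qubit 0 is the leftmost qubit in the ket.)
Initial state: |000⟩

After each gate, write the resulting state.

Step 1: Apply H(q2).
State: 1/√2|000⟩ + 1/√2|001⟩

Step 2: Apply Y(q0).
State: (1/√2)i|100⟩ + (1/√2)i|101⟩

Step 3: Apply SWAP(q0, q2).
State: (1/√2)i|001⟩ + (1/√2)i|101⟩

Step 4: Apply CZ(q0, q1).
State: (1/√2)i|001⟩ + (1/√2)i|101⟩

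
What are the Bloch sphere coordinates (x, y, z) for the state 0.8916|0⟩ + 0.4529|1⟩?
(0.8076, 0, 0.5898)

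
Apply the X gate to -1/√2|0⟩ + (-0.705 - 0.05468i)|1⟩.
(-0.705 - 0.05468i)|0⟩ - 1/√2|1⟩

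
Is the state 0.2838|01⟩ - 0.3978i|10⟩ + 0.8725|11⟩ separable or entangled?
Entangled

Writing the state as a|00⟩ + b|01⟩ + c|10⟩ + d|11⟩, it is a product state iff ad − bc = 0.
Here (a, b, c, d) = (0, 0.2838, -0.3978i, 0.8725): ad − bc = (0)(0.8725) − (0.2838)(-0.3978i) = 0.1129i ≠ 0, so the state is entangled.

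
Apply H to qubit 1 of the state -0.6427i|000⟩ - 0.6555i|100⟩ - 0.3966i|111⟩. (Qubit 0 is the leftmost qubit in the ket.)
-0.4545i|000⟩ - 0.4545i|010⟩ - 0.4635i|100⟩ - 0.2804i|101⟩ - 0.4635i|110⟩ + 0.2804i|111⟩

H on qubit 1 mixes each pair of kets that differ only in qubit 1: amplitudes (a, b) of (|…0…⟩, |…1…⟩) become ((a + b)/√2, (a − b)/√2). Kets absent from the input have amplitude 0.
(|000⟩, |010⟩): (a, b) = (-0.6427i, 0) → (-0.4545i, -0.4545i)
(|100⟩, |110⟩): (a, b) = (-0.6555i, 0) → (-0.4635i, -0.4635i)
(|101⟩, |111⟩): (a, b) = (0, -0.3966i) → (-0.2804i, 0.2804i)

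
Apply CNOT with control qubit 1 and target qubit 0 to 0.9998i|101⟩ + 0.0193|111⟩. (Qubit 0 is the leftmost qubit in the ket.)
0.0193|011⟩ + 0.9998i|101⟩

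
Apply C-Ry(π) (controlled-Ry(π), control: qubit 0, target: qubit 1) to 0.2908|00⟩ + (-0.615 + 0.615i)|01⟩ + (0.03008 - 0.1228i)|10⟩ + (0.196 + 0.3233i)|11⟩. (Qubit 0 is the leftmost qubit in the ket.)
0.2908|00⟩ + (-0.615 + 0.615i)|01⟩ + (-0.196 - 0.3233i)|10⟩ + (0.03008 - 0.1228i)|11⟩

C-Ry(π) leaves the control-|0⟩ kets |00⟩, |01⟩ unchanged and applies Ry(π) to qubit 1 on the control-|1⟩ pair (|10⟩, |11⟩).
Ry(π) = [[cos(θ/2), −sin(θ/2)], [sin(θ/2), cos(θ/2)]]; θ = π, cos(θ/2) ≈ 0, sin(θ/2) ≈ 1.
With a = amp(|10⟩) = (0.03008 - 0.1228i) and b = amp(|11⟩) = (0.196 + 0.3233i):
new amp(|10⟩) = (-1)·b = (-0.196 - 0.3233i)
new amp(|11⟩) = (1)·a = (0.03008 - 0.1228i)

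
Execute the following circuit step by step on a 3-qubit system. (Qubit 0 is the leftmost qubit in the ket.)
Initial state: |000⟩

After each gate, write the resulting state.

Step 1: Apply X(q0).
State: |100⟩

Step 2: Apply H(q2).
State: 1/√2|100⟩ + 1/√2|101⟩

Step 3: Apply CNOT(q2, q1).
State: 1/√2|100⟩ + 1/√2|111⟩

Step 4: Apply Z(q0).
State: -1/√2|100⟩ - 1/√2|111⟩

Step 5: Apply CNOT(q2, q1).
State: -1/√2|100⟩ - 1/√2|101⟩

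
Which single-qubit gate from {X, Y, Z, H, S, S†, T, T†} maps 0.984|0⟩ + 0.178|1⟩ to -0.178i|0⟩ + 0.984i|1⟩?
Y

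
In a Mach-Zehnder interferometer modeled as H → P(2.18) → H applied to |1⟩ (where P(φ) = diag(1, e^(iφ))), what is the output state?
(0.7861 - 0.4101i)|0⟩ + (0.2139 + 0.4101i)|1⟩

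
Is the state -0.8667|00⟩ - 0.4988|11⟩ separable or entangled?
Entangled

Writing the state as a|00⟩ + b|01⟩ + c|10⟩ + d|11⟩, it is a product state iff ad − bc = 0.
Here (a, b, c, d) = (-0.8667, 0, 0, -0.4988): ad − bc = (-0.8667)(-0.4988) − (0)(0) = 0.4323 ≠ 0, so the state is entangled.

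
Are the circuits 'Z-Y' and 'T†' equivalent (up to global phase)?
No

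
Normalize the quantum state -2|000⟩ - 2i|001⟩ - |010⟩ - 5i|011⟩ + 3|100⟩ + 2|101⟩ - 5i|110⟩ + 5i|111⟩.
-0.2031|000⟩ - 0.2031i|001⟩ - 0.1015|010⟩ - 0.5077i|011⟩ + 0.3046|100⟩ + 0.2031|101⟩ - 0.5077i|110⟩ + 0.5077i|111⟩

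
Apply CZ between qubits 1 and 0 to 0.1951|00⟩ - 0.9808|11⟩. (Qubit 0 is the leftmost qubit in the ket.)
0.1951|00⟩ + 0.9808|11⟩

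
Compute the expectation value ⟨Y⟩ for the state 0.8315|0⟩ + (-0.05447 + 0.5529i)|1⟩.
0.9195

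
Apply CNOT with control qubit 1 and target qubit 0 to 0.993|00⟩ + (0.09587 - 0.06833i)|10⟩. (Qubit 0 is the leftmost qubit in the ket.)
0.993|00⟩ + (0.09587 - 0.06833i)|10⟩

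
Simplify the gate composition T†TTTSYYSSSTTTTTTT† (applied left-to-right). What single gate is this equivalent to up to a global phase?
T†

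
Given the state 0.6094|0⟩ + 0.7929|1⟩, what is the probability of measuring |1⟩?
0.6287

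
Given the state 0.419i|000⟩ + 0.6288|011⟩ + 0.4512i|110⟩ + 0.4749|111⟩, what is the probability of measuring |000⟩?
0.1756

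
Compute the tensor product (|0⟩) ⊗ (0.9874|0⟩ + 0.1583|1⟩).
0.9874|00⟩ + 0.1583|01⟩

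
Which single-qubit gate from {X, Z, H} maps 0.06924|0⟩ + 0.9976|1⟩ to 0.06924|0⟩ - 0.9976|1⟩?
Z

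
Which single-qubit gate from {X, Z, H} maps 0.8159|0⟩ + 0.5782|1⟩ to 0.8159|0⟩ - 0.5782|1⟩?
Z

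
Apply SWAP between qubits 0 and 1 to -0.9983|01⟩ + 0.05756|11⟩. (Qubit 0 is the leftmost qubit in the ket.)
-0.9983|10⟩ + 0.05756|11⟩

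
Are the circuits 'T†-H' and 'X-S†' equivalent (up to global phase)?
No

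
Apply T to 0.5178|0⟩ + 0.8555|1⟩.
0.5178|0⟩ + (0.6049 + 0.6049i)|1⟩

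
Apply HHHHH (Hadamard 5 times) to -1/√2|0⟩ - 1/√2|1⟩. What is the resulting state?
-|0⟩

H² = I, so H^5 = H: a single Hadamard. With (a, b) = (-1/√2, -1/√2), H gives ((a + b)/√2, (a − b)/√2) = (-1, 0).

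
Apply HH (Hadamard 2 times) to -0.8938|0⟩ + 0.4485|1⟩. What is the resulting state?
-0.8938|0⟩ + 0.4485|1⟩

H² = I, so an even number of Hadamards cancels: H^2 = I and the state is unchanged.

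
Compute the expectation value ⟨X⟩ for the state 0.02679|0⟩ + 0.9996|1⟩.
0.05356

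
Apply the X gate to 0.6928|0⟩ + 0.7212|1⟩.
0.7212|0⟩ + 0.6928|1⟩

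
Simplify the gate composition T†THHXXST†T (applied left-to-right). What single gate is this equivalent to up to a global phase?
S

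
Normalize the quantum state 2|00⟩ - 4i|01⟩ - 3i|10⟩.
0.3714|00⟩ - 0.7428i|01⟩ - 0.5571i|10⟩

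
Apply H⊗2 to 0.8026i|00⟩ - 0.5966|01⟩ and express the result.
(-0.2983 + 0.4013i)|00⟩ + (0.2983 + 0.4013i)|01⟩ + (-0.2983 + 0.4013i)|10⟩ + (0.2983 + 0.4013i)|11⟩

H⊗2 gives amp(|y⟩) = (1/2) Σ_x (−1)^(x·y) amp(|x⟩), where x·y is the number of positions in which both x and y have a 1.
|00⟩: (0.8026i - 0.5966)/2 = (-0.2983 + 0.4013i)
|01⟩: (0.8026i + 0.5966)/2 = (0.2983 + 0.4013i)
|10⟩: (0.8026i - 0.5966)/2 = (-0.2983 + 0.4013i)
|11⟩: (0.8026i + 0.5966)/2 = (0.2983 + 0.4013i)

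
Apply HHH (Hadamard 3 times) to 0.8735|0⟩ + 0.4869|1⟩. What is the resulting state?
0.9619|0⟩ + 0.2734|1⟩

H² = I, so H^3 = H: a single Hadamard. With (a, b) = (0.8735, 0.4869), H gives ((a + b)/√2, (a − b)/√2) = (0.9619, 0.2734).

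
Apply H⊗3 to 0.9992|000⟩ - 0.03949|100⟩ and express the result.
0.3393|000⟩ + 0.3393|001⟩ + 0.3393|010⟩ + 0.3393|011⟩ + 0.3672|100⟩ + 0.3672|101⟩ + 0.3672|110⟩ + 0.3672|111⟩

H⊗3 gives amp(|y⟩) = (1/2√2) Σ_x (−1)^(x·y) amp(|x⟩), where x·y is the number of positions in which both x and y have a 1.
|000⟩: (0.9992 - 0.03949)/(2√2) = 0.3393
|001⟩: (0.9992 - 0.03949)/(2√2) = 0.3393
|010⟩: (0.9992 - 0.03949)/(2√2) = 0.3393
|011⟩: (0.9992 - 0.03949)/(2√2) = 0.3393
|100⟩: (0.9992 + 0.03949)/(2√2) = 0.3672
|101⟩: (0.9992 + 0.03949)/(2√2) = 0.3672
|110⟩: (0.9992 + 0.03949)/(2√2) = 0.3672
|111⟩: (0.9992 + 0.03949)/(2√2) = 0.3672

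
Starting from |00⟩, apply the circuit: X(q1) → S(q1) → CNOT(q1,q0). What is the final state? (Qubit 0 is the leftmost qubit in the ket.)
i|11⟩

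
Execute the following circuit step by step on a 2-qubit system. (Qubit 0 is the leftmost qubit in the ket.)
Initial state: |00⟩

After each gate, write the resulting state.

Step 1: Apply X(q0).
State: |10⟩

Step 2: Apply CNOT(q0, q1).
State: |11⟩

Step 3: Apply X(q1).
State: |10⟩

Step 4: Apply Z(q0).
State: -|10⟩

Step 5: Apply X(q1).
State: -|11⟩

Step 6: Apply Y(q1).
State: i|10⟩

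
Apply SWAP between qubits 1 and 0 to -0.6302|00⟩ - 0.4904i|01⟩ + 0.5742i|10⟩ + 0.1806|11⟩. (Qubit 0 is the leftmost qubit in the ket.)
-0.6302|00⟩ + 0.5742i|01⟩ - 0.4904i|10⟩ + 0.1806|11⟩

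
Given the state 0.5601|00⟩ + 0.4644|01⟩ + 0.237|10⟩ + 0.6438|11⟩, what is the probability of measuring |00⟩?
0.3137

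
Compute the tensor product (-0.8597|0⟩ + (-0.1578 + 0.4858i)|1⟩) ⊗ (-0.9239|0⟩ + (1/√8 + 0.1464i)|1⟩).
0.7943|00⟩ + (-0.3039 - 0.1259i)|01⟩ + (0.1458 - 0.4488i)|10⟩ + (-0.1269 + 0.1487i)|11⟩

amp(|b₁b₂…⟩) = product of the factor amplitudes for bits b₁, b₂, …; only kets whose every factor amplitude is nonzero survive.
|00⟩: (-0.8597)(-0.9239) = 0.7943
|01⟩: (-0.8597)(1/√8 + 0.1464i) = (-0.3039 - 0.1259i)
|10⟩: (-0.1578 + 0.4858i)(-0.9239) = (0.1458 - 0.4488i)
|11⟩: (-0.1578 + 0.4858i)(1/√8 + 0.1464i) = (-0.1269 + 0.1487i)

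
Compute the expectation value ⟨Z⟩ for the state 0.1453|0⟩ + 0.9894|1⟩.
-0.9578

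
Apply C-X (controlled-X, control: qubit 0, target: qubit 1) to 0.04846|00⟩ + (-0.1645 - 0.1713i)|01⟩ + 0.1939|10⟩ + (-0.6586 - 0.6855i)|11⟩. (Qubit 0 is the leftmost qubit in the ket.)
0.04846|00⟩ + (-0.1645 - 0.1713i)|01⟩ + (-0.6586 - 0.6855i)|10⟩ + 0.1939|11⟩

C-X leaves the control-|0⟩ kets |00⟩, |01⟩ unchanged and applies X to qubit 1 on the control-|1⟩ pair (|10⟩, |11⟩).
X = [[0, 1], [1, 0]].
With a = amp(|10⟩) = 0.1939 and b = amp(|11⟩) = (-0.6586 - 0.6855i):
new amp(|10⟩) = (1)·b = (-0.6586 - 0.6855i)
new amp(|11⟩) = (1)·a = 0.1939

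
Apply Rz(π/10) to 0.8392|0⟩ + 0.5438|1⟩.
(0.8289 - 0.1313i)|0⟩ + (0.5371 + 0.08507i)|1⟩

Rz(π/10) = [[e^(−iθ/2), 0], [0, e^(iθ/2)]] with e^(±iθ/2) = cos(θ/2) ± i·sin(θ/2); θ = π/10, cos(θ/2) ≈ 0.987688, sin(θ/2) ≈ 0.156434.
With a = amp(|0⟩) = 0.8392 and b = amp(|1⟩) = 0.5438:
new amp(|0⟩) = (0.987688 - 0.156434i)·a = (0.8289 - 0.1313i)
new amp(|1⟩) = (0.987688 + 0.156434i)·b = (0.5371 + 0.08507i)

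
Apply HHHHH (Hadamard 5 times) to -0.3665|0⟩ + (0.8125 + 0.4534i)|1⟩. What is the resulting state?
(0.3154 + 0.3206i)|0⟩ + (-0.8337 - 0.3206i)|1⟩

H² = I, so H^5 = H: a single Hadamard. With (a, b) = (-0.3665, (0.8125 + 0.4534i)), H gives ((a + b)/√2, (a − b)/√2) = ((0.3154 + 0.3206i), (-0.8337 - 0.3206i)).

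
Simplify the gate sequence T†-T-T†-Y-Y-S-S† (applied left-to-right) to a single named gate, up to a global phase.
T†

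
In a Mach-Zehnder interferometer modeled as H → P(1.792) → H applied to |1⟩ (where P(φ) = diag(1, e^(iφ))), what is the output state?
(0.6097 - 0.4878i)|0⟩ + (0.3903 + 0.4878i)|1⟩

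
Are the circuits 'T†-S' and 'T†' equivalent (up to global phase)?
No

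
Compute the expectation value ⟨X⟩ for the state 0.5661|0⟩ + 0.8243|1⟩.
0.9333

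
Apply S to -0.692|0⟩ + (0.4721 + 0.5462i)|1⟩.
-0.692|0⟩ + (-0.5462 + 0.4721i)|1⟩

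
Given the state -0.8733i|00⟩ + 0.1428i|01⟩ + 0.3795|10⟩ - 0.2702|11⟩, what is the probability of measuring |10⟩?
0.144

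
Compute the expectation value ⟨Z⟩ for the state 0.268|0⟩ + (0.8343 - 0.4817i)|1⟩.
-0.8563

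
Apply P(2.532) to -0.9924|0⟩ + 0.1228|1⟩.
-0.9924|0⟩ + (-0.1007 + 0.07031i)|1⟩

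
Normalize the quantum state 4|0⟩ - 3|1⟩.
0.8|0⟩ - 0.6|1⟩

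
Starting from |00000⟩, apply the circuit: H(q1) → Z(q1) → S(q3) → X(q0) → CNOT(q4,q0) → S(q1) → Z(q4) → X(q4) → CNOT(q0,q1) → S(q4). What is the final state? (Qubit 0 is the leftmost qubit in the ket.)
1/√2|10001⟩ + (1/√2)i|11001⟩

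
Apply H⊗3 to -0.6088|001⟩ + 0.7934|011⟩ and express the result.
0.06527|000⟩ - 0.06527|001⟩ - 0.4958|010⟩ + 0.4958|011⟩ + 0.06527|100⟩ - 0.06527|101⟩ - 0.4958|110⟩ + 0.4958|111⟩

H⊗3 gives amp(|y⟩) = (1/2√2) Σ_x (−1)^(x·y) amp(|x⟩), where x·y is the number of positions in which both x and y have a 1.
|000⟩: (-0.6088 + 0.7934)/(2√2) = 0.06527
|001⟩: (0.6088 - 0.7934)/(2√2) = -0.06527
|010⟩: (-0.6088 - 0.7934)/(2√2) = -0.4958
|011⟩: (0.6088 + 0.7934)/(2√2) = 0.4958
|100⟩: (-0.6088 + 0.7934)/(2√2) = 0.06527
|101⟩: (0.6088 - 0.7934)/(2√2) = -0.06527
|110⟩: (-0.6088 - 0.7934)/(2√2) = -0.4958
|111⟩: (0.6088 + 0.7934)/(2√2) = 0.4958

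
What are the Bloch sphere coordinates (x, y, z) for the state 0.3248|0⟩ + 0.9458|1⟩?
(0.6144, 0, -0.789)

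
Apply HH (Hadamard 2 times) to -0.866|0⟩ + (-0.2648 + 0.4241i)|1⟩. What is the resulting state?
-0.866|0⟩ + (-0.2648 + 0.4241i)|1⟩

H² = I, so an even number of Hadamards cancels: H^2 = I and the state is unchanged.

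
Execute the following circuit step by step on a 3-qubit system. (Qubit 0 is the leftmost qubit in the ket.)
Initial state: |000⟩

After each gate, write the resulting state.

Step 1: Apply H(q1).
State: 1/√2|000⟩ + 1/√2|010⟩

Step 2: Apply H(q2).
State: 1/2|000⟩ + 1/2|001⟩ + 1/2|010⟩ + 1/2|011⟩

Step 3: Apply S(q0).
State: 1/2|000⟩ + 1/2|001⟩ + 1/2|010⟩ + 1/2|011⟩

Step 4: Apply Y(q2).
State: -(1/2)i|000⟩ + (1/2)i|001⟩ - (1/2)i|010⟩ + (1/2)i|011⟩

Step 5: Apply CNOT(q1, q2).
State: -(1/2)i|000⟩ + (1/2)i|001⟩ + (1/2)i|010⟩ - (1/2)i|011⟩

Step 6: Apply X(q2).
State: (1/2)i|000⟩ - (1/2)i|001⟩ - (1/2)i|010⟩ + (1/2)i|011⟩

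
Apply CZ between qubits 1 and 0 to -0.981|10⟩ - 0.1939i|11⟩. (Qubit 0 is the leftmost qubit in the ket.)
-0.981|10⟩ + 0.1939i|11⟩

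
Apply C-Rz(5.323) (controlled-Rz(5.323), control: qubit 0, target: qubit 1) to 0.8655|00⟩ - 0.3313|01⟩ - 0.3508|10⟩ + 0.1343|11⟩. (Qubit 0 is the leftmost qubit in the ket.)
0.8655|00⟩ - 0.3313|01⟩ + (0.3111 + 0.162i)|10⟩ + (-0.1191 + 0.06203i)|11⟩

C-Rz(5.323) leaves the control-|0⟩ kets |00⟩, |01⟩ unchanged and applies Rz(5.323) to qubit 1 on the control-|1⟩ pair (|10⟩, |11⟩).
Rz(5.323) = [[e^(−iθ/2), 0], [0, e^(iθ/2)]] with e^(±iθ/2) = cos(θ/2) ± i·sin(θ/2); θ = 5.323, cos(θ/2) ≈ -0.886952, sin(θ/2) ≈ 0.461861.
With a = amp(|10⟩) = -0.3508 and b = amp(|11⟩) = 0.1343:
new amp(|10⟩) = (-0.886952 - 0.461861i)·a = (0.3111 + 0.162i)
new amp(|11⟩) = (-0.886952 + 0.461861i)·b = (-0.1191 + 0.06203i)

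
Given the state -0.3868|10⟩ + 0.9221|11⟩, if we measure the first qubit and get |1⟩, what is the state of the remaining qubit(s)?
-0.3868|0⟩ + 0.9222|1⟩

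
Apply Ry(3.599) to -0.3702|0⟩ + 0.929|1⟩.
-0.8209|0⟩ - 0.5712|1⟩

Ry(3.599) = [[cos(θ/2), −sin(θ/2)], [sin(θ/2), cos(θ/2)]]; θ = 3.599, cos(θ/2) ≈ -0.226715, sin(θ/2) ≈ 0.973961.
With a = amp(|0⟩) = -0.3702 and b = amp(|1⟩) = 0.929:
new amp(|0⟩) = (-0.226715)·a + (-0.973961)·b = -0.8209
new amp(|1⟩) = (0.973961)·a + (-0.226715)·b = -0.5712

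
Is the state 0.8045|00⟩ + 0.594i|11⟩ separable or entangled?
Entangled

Writing the state as a|00⟩ + b|01⟩ + c|10⟩ + d|11⟩, it is a product state iff ad − bc = 0.
Here (a, b, c, d) = (0.8045, 0, 0, 0.594i): ad − bc = (0.8045)(0.594i) − (0)(0) = 0.4779i ≠ 0, so the state is entangled.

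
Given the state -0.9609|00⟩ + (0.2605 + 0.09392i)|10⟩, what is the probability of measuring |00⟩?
0.9233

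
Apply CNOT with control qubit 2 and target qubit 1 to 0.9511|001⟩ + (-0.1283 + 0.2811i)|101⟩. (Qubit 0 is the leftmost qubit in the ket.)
0.9511|011⟩ + (-0.1283 + 0.2811i)|111⟩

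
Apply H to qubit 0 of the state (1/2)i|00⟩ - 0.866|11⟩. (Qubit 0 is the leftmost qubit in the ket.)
(1/√8)i|00⟩ - 0.6124|01⟩ + (1/√8)i|10⟩ + 0.6124|11⟩

H on qubit 0 mixes each pair of kets that differ only in qubit 0: amplitudes (a, b) of (|…0…⟩, |…1…⟩) become ((a + b)/√2, (a − b)/√2). Kets absent from the input have amplitude 0.
(|00⟩, |10⟩): (a, b) = ((1/2)i, 0) → ((1/√8)i, (1/√8)i)
(|01⟩, |11⟩): (a, b) = (0, -0.866) → (-0.6124, 0.6124)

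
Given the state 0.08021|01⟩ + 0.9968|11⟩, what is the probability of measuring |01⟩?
0.006434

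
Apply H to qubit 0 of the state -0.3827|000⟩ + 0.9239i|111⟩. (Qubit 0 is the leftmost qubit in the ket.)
-0.2706|000⟩ + 0.6533i|011⟩ - 0.2706|100⟩ - 0.6533i|111⟩

H on qubit 0 mixes each pair of kets that differ only in qubit 0: amplitudes (a, b) of (|…0…⟩, |…1…⟩) become ((a + b)/√2, (a − b)/√2). Kets absent from the input have amplitude 0.
(|000⟩, |100⟩): (a, b) = (-0.3827, 0) → (-0.2706, -0.2706)
(|011⟩, |111⟩): (a, b) = (0, 0.9239i) → (0.6533i, -0.6533i)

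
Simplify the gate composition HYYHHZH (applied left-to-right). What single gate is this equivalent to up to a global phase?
X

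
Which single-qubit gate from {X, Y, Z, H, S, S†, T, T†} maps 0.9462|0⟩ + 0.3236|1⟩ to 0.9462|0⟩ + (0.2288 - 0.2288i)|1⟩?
T†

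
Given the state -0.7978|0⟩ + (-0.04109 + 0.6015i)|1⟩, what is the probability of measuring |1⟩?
0.3635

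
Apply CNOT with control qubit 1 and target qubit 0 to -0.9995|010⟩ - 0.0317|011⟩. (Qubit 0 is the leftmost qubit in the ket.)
-0.9995|110⟩ - 0.0317|111⟩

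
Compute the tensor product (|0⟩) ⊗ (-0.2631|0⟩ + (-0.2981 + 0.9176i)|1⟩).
-0.2631|00⟩ + (-0.2981 + 0.9176i)|01⟩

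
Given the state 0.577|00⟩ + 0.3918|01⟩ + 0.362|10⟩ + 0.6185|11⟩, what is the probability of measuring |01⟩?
0.1535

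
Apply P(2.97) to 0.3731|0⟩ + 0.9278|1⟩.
0.3731|0⟩ + (-0.9142 + 0.1584i)|1⟩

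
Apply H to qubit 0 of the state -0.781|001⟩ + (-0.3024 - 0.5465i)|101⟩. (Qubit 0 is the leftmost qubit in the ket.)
(-0.7661 - 0.3864i)|001⟩ + (-0.3384 + 0.3864i)|101⟩

H on qubit 0 mixes each pair of kets that differ only in qubit 0: amplitudes (a, b) of (|…0…⟩, |…1…⟩) become ((a + b)/√2, (a − b)/√2). Kets absent from the input have amplitude 0.
(|001⟩, |101⟩): (a, b) = (-0.781, (-0.3024 - 0.5465i)) → ((-0.7661 - 0.3864i), (-0.3384 + 0.3864i))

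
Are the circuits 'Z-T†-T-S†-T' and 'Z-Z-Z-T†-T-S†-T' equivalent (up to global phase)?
Yes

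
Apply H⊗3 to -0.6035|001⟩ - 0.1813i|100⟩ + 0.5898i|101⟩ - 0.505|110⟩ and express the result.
(-0.3919 + 0.1444i)|000⟩ + (0.03483 - 0.2726i)|001⟩ + (-0.03483 + 0.1444i)|010⟩ + (0.3919 - 0.2726i)|011⟩ + (-0.03483 - 0.1444i)|100⟩ + (0.3919 + 0.2726i)|101⟩ + (-0.3919 - 0.1444i)|110⟩ + (0.03483 + 0.2726i)|111⟩

H⊗3 gives amp(|y⟩) = (1/2√2) Σ_x (−1)^(x·y) amp(|x⟩), where x·y is the number of positions in which both x and y have a 1.
|000⟩: (-0.6035 - 0.1813i + 0.5898i - 0.505)/(2√2) = (-0.3919 + 0.1444i)
|001⟩: (0.6035 - 0.1813i - 0.5898i - 0.505)/(2√2) = (0.03483 - 0.2726i)
|010⟩: (-0.6035 - 0.1813i + 0.5898i + 0.505)/(2√2) = (-0.03483 + 0.1444i)
|011⟩: (0.6035 - 0.1813i - 0.5898i + 0.505)/(2√2) = (0.3919 - 0.2726i)
|100⟩: (-0.6035 + 0.1813i - 0.5898i + 0.505)/(2√2) = (-0.03483 - 0.1444i)
|101⟩: (0.6035 + 0.1813i + 0.5898i + 0.505)/(2√2) = (0.3919 + 0.2726i)
|110⟩: (-0.6035 + 0.1813i - 0.5898i - 0.505)/(2√2) = (-0.3919 - 0.1444i)
|111⟩: (0.6035 + 0.1813i + 0.5898i - 0.505)/(2√2) = (0.03483 + 0.2726i)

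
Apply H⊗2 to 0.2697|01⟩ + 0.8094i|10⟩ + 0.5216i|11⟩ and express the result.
(0.1349 + 0.6655i)|00⟩ + (-0.1349 + 0.1439i)|01⟩ + (0.1349 - 0.6655i)|10⟩ + (-0.1349 - 0.1439i)|11⟩

H⊗2 gives amp(|y⟩) = (1/2) Σ_x (−1)^(x·y) amp(|x⟩), where x·y is the number of positions in which both x and y have a 1.
|00⟩: (0.2697 + 0.8094i + 0.5216i)/2 = (0.1349 + 0.6655i)
|01⟩: (-0.2697 + 0.8094i - 0.5216i)/2 = (-0.1349 + 0.1439i)
|10⟩: (0.2697 - 0.8094i - 0.5216i)/2 = (0.1349 - 0.6655i)
|11⟩: (-0.2697 - 0.8094i + 0.5216i)/2 = (-0.1349 - 0.1439i)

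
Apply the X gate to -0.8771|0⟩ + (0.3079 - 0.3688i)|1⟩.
(0.3079 - 0.3688i)|0⟩ - 0.8771|1⟩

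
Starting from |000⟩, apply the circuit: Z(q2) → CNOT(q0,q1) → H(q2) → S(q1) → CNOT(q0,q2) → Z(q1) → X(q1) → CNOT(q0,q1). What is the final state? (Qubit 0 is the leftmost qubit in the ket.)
1/√2|010⟩ + 1/√2|011⟩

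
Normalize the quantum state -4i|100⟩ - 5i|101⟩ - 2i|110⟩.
-0.5963i|100⟩ - 0.7454i|101⟩ - 0.2981i|110⟩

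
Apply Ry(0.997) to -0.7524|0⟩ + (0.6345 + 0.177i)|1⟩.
(-0.9642 - 0.08463i)|0⟩ + (0.1976 + 0.1555i)|1⟩

Ry(0.997) = [[cos(θ/2), −sin(θ/2)], [sin(θ/2), cos(θ/2)]]; θ = 0.997, cos(θ/2) ≈ 0.878301, sin(θ/2) ≈ 0.478109.
With a = amp(|0⟩) = -0.7524 and b = amp(|1⟩) = (0.6345 + 0.177i):
new amp(|0⟩) = (0.878301)·a + (-0.478109)·b = (-0.9642 - 0.08463i)
new amp(|1⟩) = (0.478109)·a + (0.878301)·b = (0.1976 + 0.1555i)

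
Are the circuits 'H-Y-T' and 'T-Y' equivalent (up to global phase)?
No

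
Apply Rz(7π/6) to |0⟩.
(-0.2588 - 0.9659i)|0⟩

Rz(7π/6) = [[e^(−iθ/2), 0], [0, e^(iθ/2)]] with e^(±iθ/2) = cos(θ/2) ± i·sin(θ/2); θ = 7π/6, cos(θ/2) ≈ -0.258819, sin(θ/2) ≈ 0.965926.
With a = amp(|0⟩) = 1 and b = amp(|1⟩) = 0:
new amp(|0⟩) = (-0.258819 - 0.965926i)·a = (-0.2588 - 0.9659i)
new amp(|1⟩) = (-0.258819 + 0.965926i)·b = 0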